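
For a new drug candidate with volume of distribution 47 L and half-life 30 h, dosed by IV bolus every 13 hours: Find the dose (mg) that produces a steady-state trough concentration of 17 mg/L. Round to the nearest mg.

280 mg

τ/t½ = 13/30 ≈ 0.43333, so f = (1/2)^(13/30) ≈ 0.740549.
Cmin,ss = (D/Vd)·f/(1−f), so D = Cmin,ss·Vd·(1−f)/f.
D = 17 × 47 × (1−f)/f ≈ 17 × 47 × 0.35035 ≈ 279.93 mg.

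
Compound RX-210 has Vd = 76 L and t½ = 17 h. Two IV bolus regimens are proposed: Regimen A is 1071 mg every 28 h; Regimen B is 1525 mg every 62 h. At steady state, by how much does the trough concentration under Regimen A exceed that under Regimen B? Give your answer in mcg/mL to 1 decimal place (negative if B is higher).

4.9 mcg/mL

Regimen A: f = (1/2)^(28/17) ≈ 0.3193; Cmin,ss = (1071/76)·f/(1−f) ≈ 6.610 mcg/mL.
Regimen B: f = (1/2)^(62/17) ≈ 0.0798; Cmin,ss = (1525/76)·f/(1−f) ≈ 1.740 mcg/mL.
Difference ≈ 6.610 − 1.740 ≈ 4.870 mcg/mL.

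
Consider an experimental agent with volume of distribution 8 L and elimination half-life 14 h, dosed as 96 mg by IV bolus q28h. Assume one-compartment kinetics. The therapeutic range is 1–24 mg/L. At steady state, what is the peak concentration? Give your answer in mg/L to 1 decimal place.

τ = 28 h = 2 half-lives, so f = (1/2)^2 = 0.25.
Accumulation ratio R = 1/(1 − f) = 1/0.75 = 4/3.
Single-dose peak C₀ = D/Vd = 96/8 = 12 mg/L.
Steady-state peak Cmax,ss = C₀·R = 12 × 4/3 ≈ 16.000 mg/L.
Peak 16.0 mg/L vs MTC 24 mg/L: below toxic threshold.

16.0 mg/L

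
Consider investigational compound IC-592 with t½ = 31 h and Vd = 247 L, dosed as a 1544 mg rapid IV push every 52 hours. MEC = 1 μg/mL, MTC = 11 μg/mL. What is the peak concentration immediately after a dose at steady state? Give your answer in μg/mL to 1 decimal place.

9.1 μg/mL

Over one 52-h interval, 52/31 ≈ 1.6774 half-lives elapse, leaving f ≈ 0.3126 of each dose.
At steady state, accumulation factor R = 1/(1 − e^(−kτ)) ≈ 1.4548.
Each bolus raises the concentration by D/Vd = 1544/247 ≈ 6.251 μg/mL.
Steady-state peak Cmax,ss = C₀·R ≈ 6.251 × 1.4548 ≈ 9.094 μg/mL.
Peak 9.1 μg/mL vs MTC 11 μg/mL: below toxic threshold.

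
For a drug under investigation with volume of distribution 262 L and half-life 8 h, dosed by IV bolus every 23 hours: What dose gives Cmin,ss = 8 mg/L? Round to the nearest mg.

13280 mg

τ/t½ = 23/8 ≈ 2.875, so f = (1/2)^(23/8) ≈ 0.136313.
Cmin,ss = (D/Vd)·f/(1−f), so D = Cmin,ss·Vd·(1−f)/f.
D = 8 × 262 × (1−f)/f ≈ 8 × 262 × 6.33606 ≈ 13280.38 mg.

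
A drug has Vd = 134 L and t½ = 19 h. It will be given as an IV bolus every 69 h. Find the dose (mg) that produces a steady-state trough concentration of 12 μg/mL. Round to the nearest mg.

τ/t½ = 69/19 ≈ 3.6316, so f = (1/2)^(69/19) ≈ 0.080684.
Cmin,ss = (D/Vd)·f/(1−f), so D = Cmin,ss·Vd·(1−f)/f.
D = 12 × 134 × (1−f)/f ≈ 12 × 134 × 11.39403 ≈ 18321.60 mg.

18322 mg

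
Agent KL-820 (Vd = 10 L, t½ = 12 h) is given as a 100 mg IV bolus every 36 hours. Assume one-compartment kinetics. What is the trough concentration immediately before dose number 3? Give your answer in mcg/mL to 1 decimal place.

f = (1/2)^(τ/t½) = (1/2)^(36/12) ≈ 0.1250.
C₀ = D/Vd = 100/10 ≈ 10.000 mcg/mL.
Before the 3rd dose, 2 doses have been given. Superposition: Cmin = C₀·(f + f²).
≈ 10.000 × (0.1250 + 0.0156) ≈ 10.000 × 0.1406 ≈ 1.406 mcg/mL.

1.4 mcg/mL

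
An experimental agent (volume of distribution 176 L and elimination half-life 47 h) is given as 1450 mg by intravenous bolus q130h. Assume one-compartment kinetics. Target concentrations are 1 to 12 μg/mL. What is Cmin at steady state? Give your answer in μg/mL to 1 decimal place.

1.4 μg/mL

τ/t½ = 130/47 ≈ 2.766, so fraction remaining f = (1/2)^(130/47) ≈ 0.1470.
Each bolus raises the concentration by D/Vd = 1450/176 ≈ 8.239 μg/mL.
Steady-state trough Cmin,ss = C₀·f/(1−f) ≈ 8.239 × 0.1470/0.8530 ≈ 1.420 μg/mL.
Trough 1.4 μg/mL vs MEC 1 μg/mL: adequate.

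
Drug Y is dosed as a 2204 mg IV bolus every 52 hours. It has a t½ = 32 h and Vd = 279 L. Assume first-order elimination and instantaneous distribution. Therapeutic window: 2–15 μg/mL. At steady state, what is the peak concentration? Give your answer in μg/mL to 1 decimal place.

τ/t½ = 52/32 ≈ 1.625, so fraction remaining f = (1/2)^(52/32) ≈ 0.3242.
At steady state, accumulation factor R = 1/(1 − e^(−kτ)) ≈ 1.4797.
Single-dose peak C₀ = D/Vd = 2204/279 ≈ 7.900 μg/mL.
Steady-state peak Cmax,ss = C₀·R ≈ 7.900 × 1.4797 ≈ 11.690 μg/mL.
Peak 11.7 μg/mL vs MTC 15 μg/mL: below toxic threshold.

11.7 μg/mL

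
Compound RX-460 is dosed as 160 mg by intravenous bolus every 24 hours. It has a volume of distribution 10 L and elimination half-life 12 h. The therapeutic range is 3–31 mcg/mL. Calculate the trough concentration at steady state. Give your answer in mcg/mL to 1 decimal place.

5.3 mcg/mL

τ = 24 h = 2 half-lives, so f = (1/2)^2 = 0.25.
At steady state, R = 1/(1 − 0.25) = 4/3.
Single-dose peak C₀ = D/Vd = 160/10 = 16 mcg/mL.
Steady-state peak Cmax,ss = C₀·R = 16 × 4/3 ≈ 21.333 mcg/mL.
Steady-state trough Cmin,ss = Cmax,ss·f ≈ 21.333 × 0.25 ≈ 5.333 mcg/mL.
Trough 5.3 mcg/mL vs MEC 3 mcg/mL: adequate.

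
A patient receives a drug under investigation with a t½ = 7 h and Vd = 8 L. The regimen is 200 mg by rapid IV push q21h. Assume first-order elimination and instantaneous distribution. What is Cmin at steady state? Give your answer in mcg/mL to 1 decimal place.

3.6 mcg/mL

The dosing interval is 3 half-lives, so f = 2^(−3) = 0.125.
At steady state, R = 1/(1 − 0.125) = 8/7.
Single-dose peak C₀ = D/Vd = 200/8 = 25 mcg/mL.
Steady-state peak Cmax,ss = C₀·R = 25 × 8/7 ≈ 28.571 mcg/mL.
Steady-state trough Cmin,ss = Cmax,ss·f ≈ 28.571 × 0.125 ≈ 3.571 mcg/mL.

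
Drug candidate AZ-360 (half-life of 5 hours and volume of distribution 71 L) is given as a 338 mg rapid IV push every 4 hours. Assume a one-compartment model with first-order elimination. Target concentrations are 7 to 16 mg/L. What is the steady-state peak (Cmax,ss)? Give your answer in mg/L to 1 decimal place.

Over one 4-h interval, 4/5 ≈ 0.8 half-lives elapse, leaving f ≈ 0.5743 of each dose.
At steady state, accumulation factor R = 1/(1 − e^(−kτ)) ≈ 2.3491.
Each bolus raises the concentration by D/Vd = 338/71 ≈ 4.761 mg/L.
Steady-state peak Cmax,ss = C₀·R ≈ 4.761 × 2.3491 ≈ 11.184 mg/L.
Peak 11.2 mg/L vs MTC 16 mg/L: below toxic threshold.

11.2 mg/L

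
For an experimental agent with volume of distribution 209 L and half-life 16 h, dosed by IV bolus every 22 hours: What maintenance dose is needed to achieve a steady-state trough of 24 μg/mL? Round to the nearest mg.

τ/t½ = 22/16 ≈ 1.375, so f = (1/2)^(22/16) ≈ 0.385553.
Cmin,ss = (D/Vd)·f/(1−f), so D = Cmin,ss·Vd·(1−f)/f.
D = 24 × 209 × (1−f)/f ≈ 24 × 209 × 1.59368 ≈ 7993.90 mg.

7994 mg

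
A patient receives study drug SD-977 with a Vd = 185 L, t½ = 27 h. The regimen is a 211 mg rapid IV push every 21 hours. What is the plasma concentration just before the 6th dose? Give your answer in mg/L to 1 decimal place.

1.5 mg/L

f = (1/2)^(τ/t½) = (1/2)^(21/27) ≈ 0.5833.
C₀ = D/Vd = 211/185 ≈ 1.141 mg/L.
Before the 6th dose, 5 doses have been given. Superposition: Cmin = C₀·(f + f² + … + f^5).
≈ 1.141 × (0.5833 + 0.3402 + 0.1985 + 0.1158 + 0.0675) ≈ 1.141 × 1.3053 ≈ 1.489 mg/L.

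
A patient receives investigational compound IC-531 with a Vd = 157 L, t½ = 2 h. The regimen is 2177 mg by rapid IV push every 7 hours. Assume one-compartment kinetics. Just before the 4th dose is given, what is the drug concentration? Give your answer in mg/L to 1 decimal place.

f = (1/2)^(τ/t½) = (1/2)^(7/2) ≈ 0.0884.
C₀ = D/Vd = 2177/157 ≈ 13.866 mg/L.
Before the 4th dose, 3 doses have been given. Superposition: Cmin = C₀·(f + f² + … + f^3).
≈ 13.866 × (0.0884 + 0.0078 + 0.0007) ≈ 13.866 × 0.0969 ≈ 1.344 mg/L.

1.3 mg/L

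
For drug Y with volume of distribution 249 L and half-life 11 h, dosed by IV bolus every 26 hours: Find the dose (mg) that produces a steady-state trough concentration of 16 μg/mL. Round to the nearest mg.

τ/t½ = 26/11 ≈ 2.3636, so f = (1/2)^(26/11) ≈ 0.194301.
Cmin,ss = (D/Vd)·f/(1−f), so D = Cmin,ss·Vd·(1−f)/f.
D = 16 × 249 × (1−f)/f ≈ 16 × 249 × 4.14665 ≈ 16520.25 mg.

16520 mg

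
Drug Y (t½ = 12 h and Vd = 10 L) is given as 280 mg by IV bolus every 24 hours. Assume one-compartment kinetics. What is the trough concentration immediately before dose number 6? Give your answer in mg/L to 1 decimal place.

f = (1/2)^(τ/t½) = (1/2)^(24/12) ≈ 0.2500.
C₀ = D/Vd = 280/10 ≈ 28.000 mg/L.
Before the 6th dose, 5 doses have been given. Superposition: Cmin = C₀·(f + f² + … + f^5).
≈ 28.000 × (0.2500 + 0.0625 + 0.0156 + 0.0039 + 0.0010) ≈ 28.000 × 0.3330 ≈ 9.324 mg/L.

9.3 mg/L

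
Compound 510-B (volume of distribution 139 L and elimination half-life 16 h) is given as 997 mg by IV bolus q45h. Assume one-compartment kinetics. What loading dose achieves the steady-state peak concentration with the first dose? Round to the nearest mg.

1162 mg

f = (1/2)^(45/16) ≈ 0.142349; accumulation ratio R = 1/(1−f) ≈ 1.16598.
Loading dose to hit Cmax,ss on first dose: D_load = D_maint·R ≈ 997 × 1.16598 ≈ 1162.48 mg.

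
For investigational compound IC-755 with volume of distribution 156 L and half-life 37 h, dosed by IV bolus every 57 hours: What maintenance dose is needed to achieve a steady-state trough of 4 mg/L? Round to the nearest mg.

1191 mg

τ/t½ = 57/37 ≈ 1.5405, so f = (1/2)^(57/37) ≈ 0.343757.
Cmin,ss = (D/Vd)·f/(1−f), so D = Cmin,ss·Vd·(1−f)/f.
D = 4 × 156 × (1−f)/f ≈ 4 × 156 × 1.90903 ≈ 1191.23 mg.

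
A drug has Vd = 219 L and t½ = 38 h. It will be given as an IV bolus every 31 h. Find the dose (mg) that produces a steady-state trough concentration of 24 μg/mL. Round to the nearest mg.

τ/t½ = 31/38 ≈ 0.81579, so f = (1/2)^(31/38) ≈ 0.568098.
Cmin,ss = (D/Vd)·f/(1−f), so D = Cmin,ss·Vd·(1−f)/f.
D = 24 × 219 × (1−f)/f ≈ 24 × 219 × 0.76026 ≈ 3995.93 mg.

3996 mg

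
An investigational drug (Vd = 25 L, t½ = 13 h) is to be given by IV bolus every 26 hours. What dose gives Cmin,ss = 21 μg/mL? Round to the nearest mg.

1575 mg

τ/t½ = 26/13 ≈ 2, so f = (1/2)^(26/13) ≈ 0.250000.
Cmin,ss = (D/Vd)·f/(1−f), so D = Cmin,ss·Vd·(1−f)/f.
D = 21 × 25 × (1−f)/f ≈ 21 × 25 × 3.00000 ≈ 1575.00 mg.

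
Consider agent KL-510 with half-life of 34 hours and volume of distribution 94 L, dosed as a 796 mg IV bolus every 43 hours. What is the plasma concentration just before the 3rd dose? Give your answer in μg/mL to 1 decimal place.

5.0 μg/mL

f = (1/2)^(τ/t½) = (1/2)^(43/34) ≈ 0.4162.
C₀ = D/Vd = 796/94 ≈ 8.468 μg/mL.
Before the 3rd dose, 2 doses have been given. Superposition: Cmin = C₀·(f + f²).
≈ 8.468 × (0.4162 + 0.1732) ≈ 8.468 × 0.5894 ≈ 4.991 μg/mL.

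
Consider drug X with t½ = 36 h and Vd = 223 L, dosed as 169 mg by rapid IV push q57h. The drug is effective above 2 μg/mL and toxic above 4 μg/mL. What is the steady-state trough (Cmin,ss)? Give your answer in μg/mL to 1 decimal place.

0.4 μg/mL

Over one 57-h interval, 57/36 ≈ 1.5833 half-lives elapse, leaving f ≈ 0.3337 of each dose.
Accumulation ratio R = 1/(1 − f) ≈ 1/0.6663 ≈ 1.5008.
Each bolus raises the concentration by D/Vd = 169/223 ≈ 0.758 μg/mL.
Steady-state peak Cmax,ss = C₀·R ≈ 0.758 × 1.5008 ≈ 1.138 μg/mL.
One interval later, Cmin,ss = Cmax,ss·e^(−kτ) ≈ 1.138 × 0.3337 ≈ 0.380 μg/mL.
Trough 0.4 μg/mL vs MEC 2 μg/mL: subtherapeutic.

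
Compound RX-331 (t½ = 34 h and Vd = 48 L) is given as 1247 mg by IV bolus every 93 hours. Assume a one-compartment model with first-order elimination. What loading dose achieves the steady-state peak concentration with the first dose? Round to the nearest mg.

f = (1/2)^(93/34) ≈ 0.150174; accumulation ratio R = 1/(1−f) ≈ 1.17671.
Loading dose to hit Cmax,ss on first dose: D_load = D_maint·R ≈ 1247 × 1.17671 ≈ 1467.36 mg.

1467 mg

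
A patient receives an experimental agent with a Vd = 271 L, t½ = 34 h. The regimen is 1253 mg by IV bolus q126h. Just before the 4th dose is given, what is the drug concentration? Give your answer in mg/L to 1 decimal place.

0.4 mg/L

f = (1/2)^(τ/t½) = (1/2)^(126/34) ≈ 0.0766.
C₀ = D/Vd = 1253/271 ≈ 4.624 mg/L.
Before the 4th dose, 3 doses have been given. Superposition: Cmin = C₀·(f + f² + … + f^3).
≈ 4.624 × (0.0766 + 0.0059 + 0.0004) ≈ 4.624 × 0.0829 ≈ 0.383 mg/L.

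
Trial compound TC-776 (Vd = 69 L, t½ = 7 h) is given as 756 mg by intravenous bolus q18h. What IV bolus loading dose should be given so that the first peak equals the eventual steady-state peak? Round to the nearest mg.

f = (1/2)^(18/7) ≈ 0.168238; accumulation ratio R = 1/(1−f) ≈ 1.20227.
Loading dose to hit Cmax,ss on first dose: D_load = D_maint·R ≈ 756 × 1.20227 ≈ 908.92 mg.

909 mg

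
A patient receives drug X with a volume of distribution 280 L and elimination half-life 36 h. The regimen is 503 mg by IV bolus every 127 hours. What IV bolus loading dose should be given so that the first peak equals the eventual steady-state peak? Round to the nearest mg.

551 mg

f = (1/2)^(127/36) ≈ 0.086703; accumulation ratio R = 1/(1−f) ≈ 1.09493.
Loading dose to hit Cmax,ss on first dose: D_load = D_maint·R ≈ 503 × 1.09493 ≈ 550.75 mg.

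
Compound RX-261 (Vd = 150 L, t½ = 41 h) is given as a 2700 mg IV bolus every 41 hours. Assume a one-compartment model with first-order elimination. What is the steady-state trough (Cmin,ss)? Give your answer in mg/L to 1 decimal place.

18.0 mg/L

τ = 41 h = 1 half-life, so f = (1/2)^1 = 0.5.
Accumulation ratio R = 1/(1 − f) = 1/0.5 = 2/1.
Single-dose peak C₀ = D/Vd = 2700/150 = 18 mg/L.
Steady-state peak Cmax,ss = C₀·R = 18 × 2/1 ≈ 36.000 mg/L.
Steady-state trough Cmin,ss = Cmax,ss·f ≈ 36.000 × 0.5 ≈ 18.000 mg/L.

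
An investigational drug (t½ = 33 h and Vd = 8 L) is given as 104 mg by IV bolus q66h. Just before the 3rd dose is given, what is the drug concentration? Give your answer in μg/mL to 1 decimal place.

4.1 μg/mL

f = (1/2)^(τ/t½) = (1/2)^(66/33) ≈ 0.2500.
C₀ = D/Vd = 104/8 ≈ 13.000 μg/mL.
Before the 3rd dose, 2 doses have been given. Superposition: Cmin = C₀·(f + f²).
≈ 13.000 × (0.2500 + 0.0625) ≈ 13.000 × 0.3125 ≈ 4.062 μg/mL.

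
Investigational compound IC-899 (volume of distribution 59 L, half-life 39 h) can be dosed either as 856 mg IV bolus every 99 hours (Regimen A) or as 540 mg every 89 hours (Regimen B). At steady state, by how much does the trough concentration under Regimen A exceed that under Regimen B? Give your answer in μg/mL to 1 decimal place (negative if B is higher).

Regimen A: f = (1/2)^(99/39) ≈ 0.1721; Cmin,ss = (856/59)·f/(1−f) ≈ 3.016 μg/mL.
Regimen B: f = (1/2)^(89/39) ≈ 0.2056; Cmin,ss = (540/59)·f/(1−f) ≈ 2.369 μg/mL.
Difference ≈ 3.016 − 2.369 ≈ 0.647 μg/mL.

0.6 μg/mL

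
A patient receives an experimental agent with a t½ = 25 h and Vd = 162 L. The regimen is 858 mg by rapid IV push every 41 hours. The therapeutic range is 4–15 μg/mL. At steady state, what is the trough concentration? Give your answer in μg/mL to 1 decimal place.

2.5 μg/mL

Over one 41-h interval, 41/25 ≈ 1.64 half-lives elapse, leaving f ≈ 0.3209 of each dose.
At steady state, accumulation factor R = 1/(1 − e^(−kτ)) ≈ 1.4725.
Each bolus raises the concentration by D/Vd = 858/162 ≈ 5.296 μg/mL.
Cmax,ss = C₀/(1 − f) ≈ 5.296/0.6791 ≈ 7.799 μg/mL.
One interval later, Cmin,ss = Cmax,ss·e^(−kτ) ≈ 7.799 × 0.3209 ≈ 2.503 μg/mL.
Trough 2.5 μg/mL vs MEC 4 μg/mL: subtherapeutic.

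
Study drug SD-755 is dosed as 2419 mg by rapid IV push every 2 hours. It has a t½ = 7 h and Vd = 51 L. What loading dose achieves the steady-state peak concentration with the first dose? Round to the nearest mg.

13464 mg

f = (1/2)^(2/7) ≈ 0.820335; accumulation ratio R = 1/(1−f) ≈ 5.56591.
Loading dose to hit Cmax,ss on first dose: D_load = D_maint·R ≈ 2419 × 5.56591 ≈ 13463.94 mg.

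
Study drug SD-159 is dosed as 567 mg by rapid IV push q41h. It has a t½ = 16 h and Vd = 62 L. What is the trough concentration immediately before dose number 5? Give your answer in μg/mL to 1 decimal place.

1.9 μg/mL

f = (1/2)^(τ/t½) = (1/2)^(41/16) ≈ 0.1693.
C₀ = D/Vd = 567/62 ≈ 9.145 μg/mL.
Before the 5th dose, 4 doses have been given. Superposition: Cmin = C₀·(f + f² + … + f^4).
≈ 9.145 × (0.1693 + 0.0287 + 0.0049 + 0.0008) ≈ 9.145 × 0.2037 ≈ 1.863 μg/mL.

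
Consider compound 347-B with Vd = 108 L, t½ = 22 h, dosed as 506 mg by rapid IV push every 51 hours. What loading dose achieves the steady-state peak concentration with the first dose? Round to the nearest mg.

633 mg

f = (1/2)^(51/22) ≈ 0.200520; accumulation ratio R = 1/(1−f) ≈ 1.25081.
Loading dose to hit Cmax,ss on first dose: D_load = D_maint·R ≈ 506 × 1.25081 ≈ 632.91 mg.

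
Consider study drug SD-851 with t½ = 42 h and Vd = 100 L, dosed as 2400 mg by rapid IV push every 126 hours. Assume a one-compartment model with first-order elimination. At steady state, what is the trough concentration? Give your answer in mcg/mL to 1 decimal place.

The dosing interval is 3 half-lives, so f = 2^(−3) = 0.125.
Accumulation ratio R = 1/(1 − f) = 1/0.875 = 8/7.
Single-dose peak C₀ = D/Vd = 2400/100 = 24 mcg/mL.
Steady-state peak Cmax,ss = C₀·R = 24 × 8/7 ≈ 27.429 mcg/mL.
Steady-state trough Cmin,ss = Cmax,ss·f ≈ 27.429 × 0.125 ≈ 3.429 mcg/mL.

3.4 mcg/mL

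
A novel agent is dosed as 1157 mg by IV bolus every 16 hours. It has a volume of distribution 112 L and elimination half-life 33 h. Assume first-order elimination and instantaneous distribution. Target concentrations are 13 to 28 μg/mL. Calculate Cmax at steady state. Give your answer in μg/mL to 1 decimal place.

36.2 μg/mL

Over one 16-h interval, 16/33 ≈ 0.48485 half-lives elapse, leaving f ≈ 0.7146 of each dose.
At steady state, accumulation factor R = 1/(1 − e^(−kτ)) ≈ 3.5039.
Single-dose peak C₀ = D/Vd = 1157/112 ≈ 10.330 μg/mL.
Steady-state peak Cmax,ss = C₀·R ≈ 10.330 × 3.5039 ≈ 36.195 μg/mL.
Peak 36.2 μg/mL vs MTC 28 μg/mL: exceeds toxic threshold.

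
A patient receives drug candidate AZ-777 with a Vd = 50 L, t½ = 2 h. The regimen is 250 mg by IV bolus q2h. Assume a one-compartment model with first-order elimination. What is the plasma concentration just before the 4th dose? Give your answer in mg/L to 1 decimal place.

4.4 mg/L

f = (1/2)^(τ/t½) = (1/2)^(2/2) ≈ 0.5000.
C₀ = D/Vd = 250/50 ≈ 5.000 mg/L.
Before the 4th dose, 3 doses have been given. Superposition: Cmin = C₀·(f + f² + … + f^3).
≈ 5.000 × (0.5000 + 0.2500 + 0.1250) ≈ 5.000 × 0.8750 ≈ 4.375 mg/L.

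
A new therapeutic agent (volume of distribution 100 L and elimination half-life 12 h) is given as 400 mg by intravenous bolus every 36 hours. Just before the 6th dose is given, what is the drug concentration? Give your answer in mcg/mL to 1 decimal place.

0.6 mcg/mL

f = (1/2)^(τ/t½) = (1/2)^(36/12) ≈ 0.1250.
C₀ = D/Vd = 400/100 ≈ 4.000 mcg/mL.
Before the 6th dose, 5 doses have been given. Superposition: Cmin = C₀·(f + f² + … + f^5).
≈ 4.000 × (0.1250 + 0.0156 + 0.0020 + 0.0002 + 0.0000) ≈ 4.000 × 0.1428 ≈ 0.571 mcg/mL.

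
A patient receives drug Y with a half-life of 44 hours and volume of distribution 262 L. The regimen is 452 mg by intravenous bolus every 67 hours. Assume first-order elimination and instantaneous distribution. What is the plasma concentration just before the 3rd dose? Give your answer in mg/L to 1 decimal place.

0.8 mg/L

f = (1/2)^(τ/t½) = (1/2)^(67/44) ≈ 0.3480.
C₀ = D/Vd = 452/262 ≈ 1.725 mg/L.
Before the 3rd dose, 2 doses have been given. Superposition: Cmin = C₀·(f + f²).
≈ 1.725 × (0.3480 + 0.1211) ≈ 1.725 × 0.4691 ≈ 0.809 mg/L.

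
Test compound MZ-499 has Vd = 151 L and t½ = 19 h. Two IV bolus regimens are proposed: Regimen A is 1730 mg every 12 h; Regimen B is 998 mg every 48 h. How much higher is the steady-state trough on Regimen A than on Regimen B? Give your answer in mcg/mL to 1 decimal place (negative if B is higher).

Regimen A: f = (1/2)^(12/19) ≈ 0.6455; Cmin,ss = (1730/151)·f/(1−f) ≈ 20.862 mcg/mL.
Regimen B: f = (1/2)^(48/19) ≈ 0.1736; Cmin,ss = (998/151)·f/(1−f) ≈ 1.388 mcg/mL.
Difference ≈ 20.862 − 1.388 ≈ 19.474 mcg/mL.

19.5 mcg/mL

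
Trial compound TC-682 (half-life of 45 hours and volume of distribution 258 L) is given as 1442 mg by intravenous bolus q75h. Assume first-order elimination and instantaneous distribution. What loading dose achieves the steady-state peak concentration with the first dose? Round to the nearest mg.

f = (1/2)^(75/45) ≈ 0.314980; accumulation ratio R = 1/(1−f) ≈ 1.45981.
Loading dose to hit Cmax,ss on first dose: D_load = D_maint·R ≈ 1442 × 1.45981 ≈ 2105.05 mg.

2105 mg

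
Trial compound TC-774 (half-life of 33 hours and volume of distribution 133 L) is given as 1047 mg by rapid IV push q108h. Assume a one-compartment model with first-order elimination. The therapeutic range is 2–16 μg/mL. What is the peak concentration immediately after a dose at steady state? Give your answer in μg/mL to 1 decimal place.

Over one 108-h interval, 108/33 ≈ 3.2727 half-lives elapse, leaving f ≈ 0.1035 of each dose.
At steady state, accumulation factor R = 1/(1 − e^(−kτ)) ≈ 1.1154.
Single-dose peak C₀ = D/Vd = 1047/133 ≈ 7.872 μg/mL.
Cmax,ss = C₀/(1 − f) ≈ 7.872/0.8965 ≈ 8.781 μg/mL.
Peak 8.8 μg/mL vs MTC 16 μg/mL: below toxic threshold.

8.8 μg/mL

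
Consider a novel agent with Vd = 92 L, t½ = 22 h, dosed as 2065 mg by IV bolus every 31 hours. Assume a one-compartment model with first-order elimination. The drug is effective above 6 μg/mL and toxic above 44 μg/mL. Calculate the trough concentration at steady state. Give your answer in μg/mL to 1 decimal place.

τ/t½ = 31/22 ≈ 1.4091, so fraction remaining f = (1/2)^(31/22) ≈ 0.3765.
Single-dose peak C₀ = D/Vd = 2065/92 ≈ 22.446 μg/mL.
Steady-state trough Cmin,ss = C₀·f/(1−f) ≈ 22.446 × 0.3765/0.6235 ≈ 13.554 μg/mL.
Trough 13.6 μg/mL vs MEC 6 μg/mL: adequate.

13.6 μg/mL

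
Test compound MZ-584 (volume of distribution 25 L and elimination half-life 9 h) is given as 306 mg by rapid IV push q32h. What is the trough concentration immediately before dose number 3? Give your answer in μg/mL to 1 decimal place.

1.1 μg/mL

f = (1/2)^(τ/t½) = (1/2)^(32/9) ≈ 0.0850.
C₀ = D/Vd = 306/25 ≈ 12.240 μg/mL.
Before the 3rd dose, 2 doses have been given. Superposition: Cmin = C₀·(f + f²).
≈ 12.240 × (0.0850 + 0.0072) ≈ 12.240 × 0.0922 ≈ 1.129 μg/mL.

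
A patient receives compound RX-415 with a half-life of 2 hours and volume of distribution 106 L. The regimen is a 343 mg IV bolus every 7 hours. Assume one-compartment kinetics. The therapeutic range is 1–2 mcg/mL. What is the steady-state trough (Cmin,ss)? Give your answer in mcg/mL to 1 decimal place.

Over one 7-h interval, 7/2 ≈ 3.5 half-lives elapse, leaving f ≈ 0.0884 of each dose.
Accumulation ratio R = 1/(1 − f) ≈ 1/0.9116 ≈ 1.0970.
Each bolus raises the concentration by D/Vd = 343/106 ≈ 3.236 mcg/mL.
Cmax,ss = C₀/(1 − f) ≈ 3.236/0.9116 ≈ 3.550 mcg/mL.
One interval later, Cmin,ss = Cmax,ss·e^(−kτ) ≈ 3.550 × 0.0884 ≈ 0.314 mcg/mL.
Trough 0.3 mcg/mL vs MEC 1 mcg/mL: subtherapeutic.

0.3 mcg/mL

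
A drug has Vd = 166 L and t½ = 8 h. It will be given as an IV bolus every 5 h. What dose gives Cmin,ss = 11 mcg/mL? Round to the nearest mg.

990 mg

τ/t½ = 5/8 ≈ 0.625, so f = (1/2)^(5/8) ≈ 0.648420.
Cmin,ss = (D/Vd)·f/(1−f), so D = Cmin,ss·Vd·(1−f)/f.
D = 11 × 166 × (1−f)/f ≈ 11 × 166 × 0.54221 ≈ 990.08 mg.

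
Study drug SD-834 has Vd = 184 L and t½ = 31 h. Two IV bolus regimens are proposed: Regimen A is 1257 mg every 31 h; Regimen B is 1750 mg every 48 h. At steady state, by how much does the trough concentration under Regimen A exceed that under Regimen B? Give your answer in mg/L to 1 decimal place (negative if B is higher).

1.9 mg/L

Regimen A: f = (1/2)^(31/31) ≈ 0.5000; Cmin,ss = (1257/184)·f/(1−f) ≈ 6.832 mg/L.
Regimen B: f = (1/2)^(48/31) ≈ 0.3419; Cmin,ss = (1750/184)·f/(1−f) ≈ 4.941 mg/L.
Difference ≈ 6.832 − 4.941 ≈ 1.891 mg/L.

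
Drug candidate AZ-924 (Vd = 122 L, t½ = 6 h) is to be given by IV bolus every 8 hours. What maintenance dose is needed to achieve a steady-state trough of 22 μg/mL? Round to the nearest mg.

4079 mg

τ/t½ = 8/6 ≈ 1.3333, so f = (1/2)^(8/6) ≈ 0.396850.
Cmin,ss = (D/Vd)·f/(1−f), so D = Cmin,ss·Vd·(1−f)/f.
D = 22 × 122 × (1−f)/f ≈ 22 × 122 × 1.51984 ≈ 4079.25 mg.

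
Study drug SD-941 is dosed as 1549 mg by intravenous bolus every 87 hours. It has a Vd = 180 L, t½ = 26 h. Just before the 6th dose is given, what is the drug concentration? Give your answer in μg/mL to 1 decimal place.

0.9 μg/mL

f = (1/2)^(τ/t½) = (1/2)^(87/26) ≈ 0.0983.
C₀ = D/Vd = 1549/180 ≈ 8.606 μg/mL.
Before the 6th dose, 5 doses have been given. Superposition: Cmin = C₀·(f + f² + … + f^5).
≈ 8.606 × (0.0983 + 0.0097 + 0.0009 + 0.0001 + 0.0000) ≈ 8.606 × 0.1090 ≈ 0.938 μg/mL.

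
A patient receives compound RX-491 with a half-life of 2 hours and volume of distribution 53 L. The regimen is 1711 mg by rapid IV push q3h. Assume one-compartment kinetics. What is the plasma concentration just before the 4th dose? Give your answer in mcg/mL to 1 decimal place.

16.9 mcg/mL

f = (1/2)^(τ/t½) = (1/2)^(3/2) ≈ 0.3536.
C₀ = D/Vd = 1711/53 ≈ 32.283 mcg/mL.
Before the 4th dose, 3 doses have been given. Superposition: Cmin = C₀·(f + f² + … + f^3).
≈ 32.283 × (0.3536 + 0.1250 + 0.0442) ≈ 32.283 × 0.5228 ≈ 16.878 mcg/mL.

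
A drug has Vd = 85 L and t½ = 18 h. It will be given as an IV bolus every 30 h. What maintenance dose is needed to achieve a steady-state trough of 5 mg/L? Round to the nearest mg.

924 mg

τ/t½ = 30/18 ≈ 1.6667, so f = (1/2)^(30/18) ≈ 0.314980.
Cmin,ss = (D/Vd)·f/(1−f), so D = Cmin,ss·Vd·(1−f)/f.
D = 5 × 85 × (1−f)/f ≈ 5 × 85 × 2.17480 ≈ 924.29 mg.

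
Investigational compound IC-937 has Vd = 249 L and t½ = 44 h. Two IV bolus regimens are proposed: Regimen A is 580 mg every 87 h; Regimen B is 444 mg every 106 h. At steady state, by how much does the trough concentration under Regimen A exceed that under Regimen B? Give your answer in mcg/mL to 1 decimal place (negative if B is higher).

0.4 mcg/mL

Regimen A: f = (1/2)^(87/44) ≈ 0.2540; Cmin,ss = (580/249)·f/(1−f) ≈ 0.793 mcg/mL.
Regimen B: f = (1/2)^(106/44) ≈ 0.1883; Cmin,ss = (444/249)·f/(1−f) ≈ 0.414 mcg/mL.
Difference ≈ 0.793 − 0.414 ≈ 0.379 mcg/mL.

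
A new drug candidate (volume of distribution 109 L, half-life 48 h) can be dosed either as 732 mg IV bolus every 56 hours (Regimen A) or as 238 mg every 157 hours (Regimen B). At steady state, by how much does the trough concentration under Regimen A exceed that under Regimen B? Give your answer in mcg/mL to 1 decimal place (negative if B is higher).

5.1 mcg/mL

Regimen A: f = (1/2)^(56/48) ≈ 0.4454; Cmin,ss = (732/109)·f/(1−f) ≈ 5.393 mcg/mL.
Regimen B: f = (1/2)^(157/48) ≈ 0.1036; Cmin,ss = (238/109)·f/(1−f) ≈ 0.252 mcg/mL.
Difference ≈ 5.393 − 0.252 ≈ 5.141 mcg/mL.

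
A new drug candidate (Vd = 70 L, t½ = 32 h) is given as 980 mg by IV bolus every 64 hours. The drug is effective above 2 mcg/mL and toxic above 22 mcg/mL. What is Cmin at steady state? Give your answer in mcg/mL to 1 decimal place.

τ = 64 h = 2 half-lives, so f = (1/2)^2 = 0.25.
At steady state, R = 1/(1 − 0.25) = 4/3.
Single-dose peak C₀ = D/Vd = 980/70 = 14 mcg/mL.
Steady-state peak Cmax,ss = C₀·R = 14 × 4/3 ≈ 18.667 mcg/mL.
Steady-state trough Cmin,ss = Cmax,ss·f ≈ 18.667 × 0.25 ≈ 4.667 mcg/mL.
Trough 4.7 mcg/mL vs MEC 2 mcg/mL: adequate.

4.7 mcg/mL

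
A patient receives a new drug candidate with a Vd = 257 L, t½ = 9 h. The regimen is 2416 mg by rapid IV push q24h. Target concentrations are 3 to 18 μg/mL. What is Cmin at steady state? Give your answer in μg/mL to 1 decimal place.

1.8 μg/mL

τ/t½ = 24/9 ≈ 2.6667, so fraction remaining f = (1/2)^(24/9) ≈ 0.1575.
Accumulation ratio R = 1/(1 − f) ≈ 1/0.8425 ≈ 1.1869.
Each bolus raises the concentration by D/Vd = 2416/257 ≈ 9.401 μg/mL.
Cmax,ss = C₀/(1 − f) ≈ 9.401/0.8425 ≈ 11.158 μg/mL.
One interval later, Cmin,ss = Cmax,ss·e^(−kτ) ≈ 11.158 × 0.1575 ≈ 1.757 μg/mL.
Trough 1.8 μg/mL vs MEC 3 μg/mL: subtherapeutic.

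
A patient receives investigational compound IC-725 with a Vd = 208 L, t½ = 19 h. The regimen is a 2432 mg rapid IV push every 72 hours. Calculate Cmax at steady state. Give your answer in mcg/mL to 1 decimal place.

12.6 mcg/mL

τ/t½ = 72/19 ≈ 3.7895, so fraction remaining f = (1/2)^(72/19) ≈ 0.0723.
At steady state, accumulation factor R = 1/(1 − e^(−kτ)) ≈ 1.0779.
Single-dose peak C₀ = D/Vd = 2432/208 ≈ 11.692 mcg/mL.
Steady-state peak Cmax,ss = C₀·R ≈ 11.692 × 1.0779 ≈ 12.603 mcg/mL.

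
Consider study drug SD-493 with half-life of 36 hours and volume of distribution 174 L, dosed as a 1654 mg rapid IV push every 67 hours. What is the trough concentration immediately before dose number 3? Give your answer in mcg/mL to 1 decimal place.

f = (1/2)^(τ/t½) = (1/2)^(67/36) ≈ 0.2753.
C₀ = D/Vd = 1654/174 ≈ 9.506 mcg/mL.
Before the 3rd dose, 2 doses have been given. Superposition: Cmin = C₀·(f + f²).
≈ 9.506 × (0.2753 + 0.0758) ≈ 9.506 × 0.3511 ≈ 3.338 mcg/mL.

3.3 mcg/mL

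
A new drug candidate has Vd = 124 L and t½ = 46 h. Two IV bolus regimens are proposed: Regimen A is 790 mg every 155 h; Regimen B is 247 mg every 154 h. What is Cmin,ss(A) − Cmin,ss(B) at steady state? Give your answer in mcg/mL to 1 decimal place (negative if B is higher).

Regimen A: f = (1/2)^(155/46) ≈ 0.0968; Cmin,ss = (790/124)·f/(1−f) ≈ 0.683 mcg/mL.
Regimen B: f = (1/2)^(154/46) ≈ 0.0982; Cmin,ss = (247/124)·f/(1−f) ≈ 0.217 mcg/mL.
Difference ≈ 0.683 − 0.217 ≈ 0.466 mcg/mL.

0.5 mcg/mL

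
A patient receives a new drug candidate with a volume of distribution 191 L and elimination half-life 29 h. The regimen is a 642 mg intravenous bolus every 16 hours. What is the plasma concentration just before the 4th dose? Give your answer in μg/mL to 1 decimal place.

4.9 μg/mL

f = (1/2)^(τ/t½) = (1/2)^(16/29) ≈ 0.6822.
C₀ = D/Vd = 642/191 ≈ 3.361 μg/mL.
Before the 4th dose, 3 doses have been given. Superposition: Cmin = C₀·(f + f² + … + f^3).
≈ 3.361 × (0.6822 + 0.4654 + 0.3175) ≈ 3.361 × 1.4651 ≈ 4.924 μg/mL.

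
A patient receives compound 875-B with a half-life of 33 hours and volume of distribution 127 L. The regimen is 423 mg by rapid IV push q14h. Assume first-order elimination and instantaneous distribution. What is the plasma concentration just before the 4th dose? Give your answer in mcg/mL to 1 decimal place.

5.7 mcg/mL

f = (1/2)^(τ/t½) = (1/2)^(14/33) ≈ 0.7452.
C₀ = D/Vd = 423/127 ≈ 3.331 mcg/mL.
Before the 4th dose, 3 doses have been given. Superposition: Cmin = C₀·(f + f² + … + f^3).
≈ 3.331 × (0.7452 + 0.5553 + 0.4138) ≈ 3.331 × 1.7143 ≈ 5.710 mcg/mL.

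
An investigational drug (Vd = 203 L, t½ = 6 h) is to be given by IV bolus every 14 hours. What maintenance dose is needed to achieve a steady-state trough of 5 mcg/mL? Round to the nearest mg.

4100 mg

τ/t½ = 14/6 ≈ 2.3333, so f = (1/2)^(14/6) ≈ 0.198425.
Cmin,ss = (D/Vd)·f/(1−f), so D = Cmin,ss·Vd·(1−f)/f.
D = 5 × 203 × (1−f)/f ≈ 5 × 203 × 4.03969 ≈ 4100.29 mg.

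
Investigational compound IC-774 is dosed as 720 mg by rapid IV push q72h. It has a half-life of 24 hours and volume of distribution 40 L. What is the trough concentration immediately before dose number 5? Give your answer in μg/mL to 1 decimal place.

f = (1/2)^(τ/t½) = (1/2)^(72/24) ≈ 0.1250.
C₀ = D/Vd = 720/40 ≈ 18.000 μg/mL.
Before the 5th dose, 4 doses have been given. Superposition: Cmin = C₀·(f + f² + … + f^4).
≈ 18.000 × (0.1250 + 0.0156 + 0.0020 + 0.0002) ≈ 18.000 × 0.1428 ≈ 2.570 μg/mL.

2.6 μg/mL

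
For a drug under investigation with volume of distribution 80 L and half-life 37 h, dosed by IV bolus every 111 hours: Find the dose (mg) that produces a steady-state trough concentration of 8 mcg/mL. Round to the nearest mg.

τ/t½ = 111/37 ≈ 3, so f = (1/2)^(111/37) ≈ 0.125000.
Cmin,ss = (D/Vd)·f/(1−f), so D = Cmin,ss·Vd·(1−f)/f.
D = 8 × 80 × (1−f)/f ≈ 8 × 80 × 7.00000 ≈ 4480.00 mg.

4480 mg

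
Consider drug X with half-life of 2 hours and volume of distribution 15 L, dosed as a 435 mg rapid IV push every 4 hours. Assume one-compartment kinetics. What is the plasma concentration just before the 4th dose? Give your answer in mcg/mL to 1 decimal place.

f = (1/2)^(τ/t½) = (1/2)^(4/2) ≈ 0.2500.
C₀ = D/Vd = 435/15 ≈ 29.000 mcg/mL.
Before the 4th dose, 3 doses have been given. Superposition: Cmin = C₀·(f + f² + … + f^3).
≈ 29.000 × (0.2500 + 0.0625 + 0.0156) ≈ 29.000 × 0.3281 ≈ 9.515 mcg/mL.

9.5 mcg/mL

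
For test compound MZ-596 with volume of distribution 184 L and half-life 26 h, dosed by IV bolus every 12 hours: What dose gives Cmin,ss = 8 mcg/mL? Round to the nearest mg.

555 mg

τ/t½ = 12/26 ≈ 0.46154, so f = (1/2)^(12/26) ≈ 0.726211.
Cmin,ss = (D/Vd)·f/(1−f), so D = Cmin,ss·Vd·(1−f)/f.
D = 8 × 184 × (1−f)/f ≈ 8 × 184 × 0.37701 ≈ 554.96 mg.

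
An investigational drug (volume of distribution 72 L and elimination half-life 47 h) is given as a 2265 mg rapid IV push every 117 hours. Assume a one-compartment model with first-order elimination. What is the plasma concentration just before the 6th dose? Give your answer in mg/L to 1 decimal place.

f = (1/2)^(τ/t½) = (1/2)^(117/47) ≈ 0.1781.
C₀ = D/Vd = 2265/72 ≈ 31.458 mg/L.
Before the 6th dose, 5 doses have been given. Superposition: Cmin = C₀·(f + f² + … + f^5).
≈ 31.458 × (0.1781 + 0.0317 + 0.0056 + 0.0010 + 0.0002) ≈ 31.458 × 0.2166 ≈ 6.814 mg/L.

6.8 mg/L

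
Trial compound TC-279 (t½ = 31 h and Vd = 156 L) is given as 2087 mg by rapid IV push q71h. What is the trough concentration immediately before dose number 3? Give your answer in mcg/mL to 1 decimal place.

f = (1/2)^(τ/t½) = (1/2)^(71/31) ≈ 0.2044.
C₀ = D/Vd = 2087/156 ≈ 13.378 mcg/mL.
Before the 3rd dose, 2 doses have been given. Superposition: Cmin = C₀·(f + f²).
≈ 13.378 × (0.2044 + 0.0418) ≈ 13.378 × 0.2462 ≈ 3.294 mcg/mL.

3.3 mcg/mL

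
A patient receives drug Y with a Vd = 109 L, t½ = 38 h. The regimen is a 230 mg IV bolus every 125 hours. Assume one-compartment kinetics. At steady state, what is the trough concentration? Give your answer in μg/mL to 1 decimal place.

k = ln2/t½ = ln2/38 ≈ 0.018241 h⁻¹; fraction remaining f = e^(−kτ) = e^(−0.018241×125) ≈ 0.1023.
Single-dose peak C₀ = D/Vd = 230/109 ≈ 2.110 μg/mL.
Steady-state trough Cmin,ss = C₀·f/(1−f) ≈ 2.110 × 0.1023/0.8977 ≈ 0.240 μg/mL.

0.2 μg/mL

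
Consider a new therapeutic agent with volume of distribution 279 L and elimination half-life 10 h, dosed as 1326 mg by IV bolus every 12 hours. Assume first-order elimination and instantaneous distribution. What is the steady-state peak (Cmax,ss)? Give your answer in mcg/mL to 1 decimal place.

k = ln2/t½ = ln2/10 ≈ 0.069315 h⁻¹; fraction remaining f = e^(−kτ) = e^(−0.069315×12) ≈ 0.4353.
Accumulation ratio R = 1/(1 − f) ≈ 1/0.5647 ≈ 1.7709.
Each bolus raises the concentration by D/Vd = 1326/279 ≈ 4.753 mcg/mL.
Steady-state peak Cmax,ss = C₀·R ≈ 4.753 × 1.7709 ≈ 8.417 mcg/mL.

8.4 mcg/mL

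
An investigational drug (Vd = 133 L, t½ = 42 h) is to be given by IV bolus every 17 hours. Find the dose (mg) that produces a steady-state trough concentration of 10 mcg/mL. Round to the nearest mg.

τ/t½ = 17/42 ≈ 0.40476, so f = (1/2)^(17/42) ≈ 0.755361.
Cmin,ss = (D/Vd)·f/(1−f), so D = Cmin,ss·Vd·(1−f)/f.
D = 10 × 133 × (1−f)/f ≈ 10 × 133 × 0.32387 ≈ 430.75 mg.

431 mg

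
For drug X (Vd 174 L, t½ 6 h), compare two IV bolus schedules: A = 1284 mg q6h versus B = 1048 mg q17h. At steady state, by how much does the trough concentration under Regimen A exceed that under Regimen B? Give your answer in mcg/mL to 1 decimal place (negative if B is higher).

6.4 mcg/mL

Regimen A: f = (1/2)^(6/6) ≈ 0.5000; Cmin,ss = (1284/174)·f/(1−f) ≈ 7.379 mcg/mL.
Regimen B: f = (1/2)^(17/6) ≈ 0.1403; Cmin,ss = (1048/174)·f/(1−f) ≈ 0.983 mcg/mL.
Difference ≈ 7.379 − 0.983 ≈ 6.396 mcg/mL.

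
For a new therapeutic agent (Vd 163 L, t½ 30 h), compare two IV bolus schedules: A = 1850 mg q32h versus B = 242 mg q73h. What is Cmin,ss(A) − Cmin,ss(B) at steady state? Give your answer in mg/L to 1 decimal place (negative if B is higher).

10.0 mg/L

Regimen A: f = (1/2)^(32/30) ≈ 0.4774; Cmin,ss = (1850/163)·f/(1−f) ≈ 10.368 mg/L.
Regimen B: f = (1/2)^(73/30) ≈ 0.1851; Cmin,ss = (242/163)·f/(1−f) ≈ 0.337 mg/L.
Difference ≈ 10.368 − 0.337 ≈ 10.031 mg/L.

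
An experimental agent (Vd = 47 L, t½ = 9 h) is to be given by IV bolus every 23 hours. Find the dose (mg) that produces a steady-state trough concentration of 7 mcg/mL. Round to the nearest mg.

1605 mg

τ/t½ = 23/9 ≈ 2.5556, so f = (1/2)^(23/9) ≈ 0.170099.
Cmin,ss = (D/Vd)·f/(1−f), so D = Cmin,ss·Vd·(1−f)/f.
D = 7 × 47 × (1−f)/f ≈ 7 × 47 × 4.87893 ≈ 1605.17 mg.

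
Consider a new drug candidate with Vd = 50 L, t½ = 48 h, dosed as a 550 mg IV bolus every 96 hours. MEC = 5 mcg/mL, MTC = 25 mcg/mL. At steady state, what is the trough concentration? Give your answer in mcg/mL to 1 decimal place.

τ = 96 h = 2 half-lives, so f = (1/2)^2 = 0.25.
Accumulation ratio R = 1/(1 − f) = 1/0.75 = 4/3.
Single-dose peak C₀ = D/Vd = 550/50 = 11 mcg/mL.
Steady-state peak Cmax,ss = C₀·R = 11 × 4/3 ≈ 14.667 mcg/mL.
Steady-state trough Cmin,ss = Cmax,ss·f ≈ 14.667 × 0.25 ≈ 3.667 mcg/mL.
Trough 3.7 mcg/mL vs MEC 5 mcg/mL: subtherapeutic.

3.7 mcg/mL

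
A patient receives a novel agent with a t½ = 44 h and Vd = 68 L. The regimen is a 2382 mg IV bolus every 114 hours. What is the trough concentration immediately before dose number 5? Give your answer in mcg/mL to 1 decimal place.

7.0 mcg/mL

f = (1/2)^(τ/t½) = (1/2)^(114/44) ≈ 0.1660.
C₀ = D/Vd = 2382/68 ≈ 35.029 mcg/mL.
Before the 5th dose, 4 doses have been given. Superposition: Cmin = C₀·(f + f² + … + f^4).
≈ 35.029 × (0.1660 + 0.0276 + 0.0046 + 0.0008) ≈ 35.029 × 0.1990 ≈ 6.971 mcg/mL.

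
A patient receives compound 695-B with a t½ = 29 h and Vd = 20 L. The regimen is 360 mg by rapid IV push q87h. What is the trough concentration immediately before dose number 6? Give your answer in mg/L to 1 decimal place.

f = (1/2)^(τ/t½) = (1/2)^(87/29) ≈ 0.1250.
C₀ = D/Vd = 360/20 ≈ 18.000 mg/L.
Before the 6th dose, 5 doses have been given. Superposition: Cmin = C₀·(f + f² + … + f^5).
≈ 18.000 × (0.1250 + 0.0156 + 0.0020 + 0.0002 + 0.0000) ≈ 18.000 × 0.1428 ≈ 2.570 mg/L.

2.6 mg/L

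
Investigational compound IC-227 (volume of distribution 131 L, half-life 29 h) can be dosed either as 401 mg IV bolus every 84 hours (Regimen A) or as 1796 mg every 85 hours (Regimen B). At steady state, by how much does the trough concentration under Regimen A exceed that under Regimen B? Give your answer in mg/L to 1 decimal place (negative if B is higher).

-1.6 mg/L

Regimen A: f = (1/2)^(84/29) ≈ 0.1343; Cmin,ss = (401/131)·f/(1−f) ≈ 0.475 mg/L.
Regimen B: f = (1/2)^(85/29) ≈ 0.1311; Cmin,ss = (1796/131)·f/(1−f) ≈ 2.069 mg/L.
Difference ≈ 0.475 − 2.069 ≈ -1.594 mg/L.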